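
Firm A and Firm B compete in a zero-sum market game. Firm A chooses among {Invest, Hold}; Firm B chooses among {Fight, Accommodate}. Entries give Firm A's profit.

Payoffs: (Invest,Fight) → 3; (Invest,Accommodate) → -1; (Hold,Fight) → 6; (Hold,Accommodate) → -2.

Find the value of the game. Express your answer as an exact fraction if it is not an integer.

Row minima: Invest → -1, Hold → -2; maximin = -1.
Column maxima: Fight → 6, Accommodate → -1; minimax = -1.
Since maximin = minimax = -1, there is a saddle point and the value is -1.

-1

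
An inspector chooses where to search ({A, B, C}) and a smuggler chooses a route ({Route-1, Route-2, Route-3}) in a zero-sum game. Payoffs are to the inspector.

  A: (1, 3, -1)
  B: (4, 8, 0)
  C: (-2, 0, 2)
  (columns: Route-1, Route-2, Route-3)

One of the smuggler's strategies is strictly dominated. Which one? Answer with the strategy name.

Route-2

Route-1 holds the inspector's payoff strictly below Route-2 in every row: 1 < 3, 4 < 8, -2 < 0.
So Route-2 is strictly dominated for the smuggler.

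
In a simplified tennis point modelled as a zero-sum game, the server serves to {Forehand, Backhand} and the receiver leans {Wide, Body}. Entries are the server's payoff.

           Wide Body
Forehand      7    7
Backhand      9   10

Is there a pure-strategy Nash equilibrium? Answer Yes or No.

Yes

Row minima: Forehand → 7, Backhand → 9; maximin = 9.
Column maxima: Wide → 9, Body → 10; minimax = 9.
maximin = minimax = 9, so a saddle point exists.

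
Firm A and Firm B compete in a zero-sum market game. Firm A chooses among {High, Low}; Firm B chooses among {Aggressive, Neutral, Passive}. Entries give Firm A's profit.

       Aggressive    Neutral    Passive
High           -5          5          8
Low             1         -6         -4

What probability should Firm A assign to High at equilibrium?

Row minima: High → -5, Low → -6; maximin = -5.
Column maxima: Aggressive → 1, Neutral → 5, Passive → 8; minimax = 1.
-5 ≠ 1, so there is no saddle point; optimal play is mixed.
Passive is strictly dominated by Neutral (it gives Firm A strictly more in every row), so Firm B never plays it.
On the remaining 2×2 (High, Low vs Aggressive, Neutral):
Let Firm A play High with probability p. Expected payoff against Aggressive: (-5)p + 1(1−p) = −6p + 1; against Neutral: 5p + (-6)(1−p) = 11p − 6.
Setting these equal: −6p + 1 = 11p − 6 ⇒ −17p = -7 ⇒ p = 7/17, and the value is (-6)·(7/17) + 1 = -25/17.
For Firm B: with q = P(Aggressive), equating High's and Low's payoffs gives −10q + 5 = 7q − 6 ⇒ q = 11/17.

7/17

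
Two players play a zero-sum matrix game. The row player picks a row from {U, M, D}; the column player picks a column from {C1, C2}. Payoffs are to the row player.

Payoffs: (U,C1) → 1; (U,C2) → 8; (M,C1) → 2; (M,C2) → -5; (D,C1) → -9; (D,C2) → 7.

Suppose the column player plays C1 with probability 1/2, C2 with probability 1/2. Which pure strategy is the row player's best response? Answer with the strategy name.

U

Expected payoff of U: (1/2)·1 + (1/2)·8 = 9/2.
Expected payoff of M: (1/2)·2 + (1/2)·(-5) = -3/2.
Expected payoff of D: (1/2)·(-9) + (1/2)·7 = -1.
The largest is 9/2, so the row player's best response is U.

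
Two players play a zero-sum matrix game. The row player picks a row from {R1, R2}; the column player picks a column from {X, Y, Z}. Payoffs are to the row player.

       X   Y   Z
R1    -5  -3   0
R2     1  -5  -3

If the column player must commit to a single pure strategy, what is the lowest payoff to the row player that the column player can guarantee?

-3

Column maxima: X → 1, Y → -3, Z → 0.
The smallest of these is -3.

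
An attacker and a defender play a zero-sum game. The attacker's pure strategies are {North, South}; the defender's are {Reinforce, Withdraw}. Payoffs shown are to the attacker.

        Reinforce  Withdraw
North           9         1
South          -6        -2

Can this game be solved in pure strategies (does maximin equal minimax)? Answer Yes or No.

Row minima: North → 1, South → -6; maximin = 1.
Column maxima: Reinforce → 9, Withdraw → 1; minimax = 1.
maximin = minimax = 1, so a saddle point exists.

Yes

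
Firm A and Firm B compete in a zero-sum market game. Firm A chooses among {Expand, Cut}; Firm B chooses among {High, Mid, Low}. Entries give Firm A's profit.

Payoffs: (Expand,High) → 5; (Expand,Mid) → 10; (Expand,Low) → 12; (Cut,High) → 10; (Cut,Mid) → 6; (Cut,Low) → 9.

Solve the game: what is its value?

Row minima: Expand → 5, Cut → 6; maximin = 6.
Column maxima: High → 10, Mid → 10, Low → 12; minimax = 10.
6 ≠ 10, so there is no saddle point; optimal play is mixed.
Low is strictly dominated by Mid (it gives Firm A strictly more in every row), so Firm B never plays it.
On the remaining 2×2 (Expand, Cut vs High, Mid):
Let Firm A play Expand with probability p. Expected payoff against High: 5p + 10(1−p) = −5p + 10; against Mid: 10p + 6(1−p) = 4p + 6.
Setting these equal: −5p + 10 = 4p + 6 ⇒ −9p = -4 ⇒ p = 4/9, and the value is (-5)·(4/9) + 10 = 70/9.
For Firm B: with q = P(High), equating Expand's and Cut's payoffs gives −5q + 10 = 4q + 6 ⇒ q = 4/9.

70/9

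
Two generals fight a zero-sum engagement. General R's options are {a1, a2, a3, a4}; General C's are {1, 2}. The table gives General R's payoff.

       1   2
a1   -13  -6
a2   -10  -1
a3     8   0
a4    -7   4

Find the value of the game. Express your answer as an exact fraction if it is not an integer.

Row minima: a1 → -13, a2 → -10, a3 → 0, a4 → -7; maximin = 0.
Column maxima: 1 → 8, 2 → 4; minimax = 4.
0 ≠ 4, so there is no saddle point; optimal play is mixed.
a1 is strictly dominated by a2, so General R never plays it.
a2 is strictly dominated by a3, so General R never plays it.
On the remaining 2×2 (a3, a4 vs 1, 2):
Let General R play a3 with probability p. Expected payoff against 1: 8p + (-7)(1−p) = 15p − 7; against 2: 0p + 4(1−p) = −4p + 4.
Setting these equal: 15p − 7 = −4p + 4 ⇒ 19p = 11 ⇒ p = 11/19, and the value is (15)·(11/19) − 7 = 32/19.
For General C: with q = P(1), equating a3's and a4's payoffs gives 8q = −11q + 4 ⇒ q = 4/19.

32/19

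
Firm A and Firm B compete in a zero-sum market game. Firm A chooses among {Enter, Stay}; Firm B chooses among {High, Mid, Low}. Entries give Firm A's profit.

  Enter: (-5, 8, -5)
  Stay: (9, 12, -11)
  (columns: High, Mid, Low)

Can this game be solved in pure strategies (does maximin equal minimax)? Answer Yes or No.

Row minima: Enter → -5, Stay → -11; maximin = -5.
Column maxima: High → 9, Mid → 12, Low → -5; minimax = -5.
maximin = minimax = -5, so a saddle point exists.

Yes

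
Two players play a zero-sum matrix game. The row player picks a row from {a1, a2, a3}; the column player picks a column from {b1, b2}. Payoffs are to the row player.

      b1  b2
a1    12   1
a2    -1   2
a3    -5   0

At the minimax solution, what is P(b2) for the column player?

13/14

Row minima: a1 → 1, a2 → -1, a3 → -5; maximin = 1.
Column maxima: b1 → 12, b2 → 2; minimax = 2.
1 ≠ 2, so there is no saddle point; optimal play is mixed.
a3 is strictly dominated by a1, so the row player never plays it.
On the remaining 2×2 (a1, a2 vs b1, b2):
Let the row player play a1 with probability p. Expected payoff against b1: 12p + (-1)(1−p) = 13p − 1; against b2: 1p + 2(1−p) = −p + 2.
Setting these equal: 13p − 1 = −p + 2 ⇒ 14p = 3 ⇒ p = 3/14, and the value is (13)·(3/14) − 1 = 25/14.
For the column player: with q = P(b1), equating a1's and a2's payoffs gives 11q + 1 = −3q + 2 ⇒ q = 1/14.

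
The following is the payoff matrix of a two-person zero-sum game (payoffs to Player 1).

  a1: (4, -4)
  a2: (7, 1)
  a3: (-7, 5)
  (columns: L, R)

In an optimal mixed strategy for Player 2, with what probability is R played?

7/9

Row minima: a1 → -4, a2 → 1, a3 → -7; maximin = 1.
Column maxima: L → 7, R → 5; minimax = 5.
1 ≠ 5, so there is no saddle point; optimal play is mixed.
a1 is strictly dominated by a2, so Player 1 never plays it.
On the remaining 2×2 (a2, a3 vs L, R):
Let Player 1 play a2 with probability p. Expected payoff against L: 7p + (-7)(1−p) = 14p − 7; against R: 1p + 5(1−p) = −4p + 5.
Setting these equal: 14p − 7 = −4p + 5 ⇒ 18p = 12 ⇒ p = 2/3, and the value is (14)·(2/3) − 7 = 7/3.
For Player 2: with q = P(L), equating a2's and a3's payoffs gives 6q + 1 = −12q + 5 ⇒ q = 2/9.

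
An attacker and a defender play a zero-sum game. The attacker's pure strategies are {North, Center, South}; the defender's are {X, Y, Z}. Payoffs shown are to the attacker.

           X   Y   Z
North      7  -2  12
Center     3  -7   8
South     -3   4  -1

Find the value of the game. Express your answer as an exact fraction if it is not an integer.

11/8

Row minima: North → -2, Center → -7, South → -3; maximin = -2.
Column maxima: X → 7, Y → 4, Z → 12; minimax = 4.
-2 ≠ 4, so there is no saddle point; optimal play is mixed.
Center is strictly dominated by North, so the attacker never plays it.
Z is strictly dominated by X (it gives the attacker strictly more in every row), so the defender never plays it.
On the remaining 2×2 (North, South vs X, Y):
Let the attacker play North with probability p. Expected payoff against X: 7p + (-3)(1−p) = 10p − 3; against Y: (-2)p + 4(1−p) = −6p + 4.
Setting these equal: 10p − 3 = −6p + 4 ⇒ 16p = 7 ⇒ p = 7/16, and the value is (10)·(7/16) − 3 = 11/8.
For the defender: with q = P(X), equating North's and South's payoffs gives 9q − 2 = −7q + 4 ⇒ q = 3/8.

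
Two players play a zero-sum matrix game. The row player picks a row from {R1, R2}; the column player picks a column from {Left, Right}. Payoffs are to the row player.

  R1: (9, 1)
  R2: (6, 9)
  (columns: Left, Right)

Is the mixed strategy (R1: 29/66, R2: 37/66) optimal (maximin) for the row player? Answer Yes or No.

Against Left this mix gives (29/66)·9 + (37/66)·6 = 161/22.
Against Right this mix gives (29/66)·1 + (37/66)·9 = 181/33.
The column player will play Right, holding the row player to 181/33. Shifting weight toward the row that does better against Right would raise this floor (the equalizing mix achieves 75/11 against both Right and Left), so the proposed strategy is not optimal.

No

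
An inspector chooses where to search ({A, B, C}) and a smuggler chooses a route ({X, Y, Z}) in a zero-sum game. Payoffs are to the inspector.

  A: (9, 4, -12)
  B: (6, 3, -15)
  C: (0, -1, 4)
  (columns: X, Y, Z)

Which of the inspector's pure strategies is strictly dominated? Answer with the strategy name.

A gives a strictly higher payoff than B against every column: 9 > 6, 4 > 3, -12 > -15.
So B is strictly dominated and the inspector never plays it.

B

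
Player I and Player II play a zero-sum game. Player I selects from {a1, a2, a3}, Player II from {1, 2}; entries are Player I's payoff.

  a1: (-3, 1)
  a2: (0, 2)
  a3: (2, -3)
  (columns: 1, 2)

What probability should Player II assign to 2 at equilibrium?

2/7

Row minima: a1 → -3, a2 → 0, a3 → -3; maximin = 0.
Column maxima: 1 → 2, 2 → 2; minimax = 2.
0 ≠ 2, so there is no saddle point; optimal play is mixed.
a1 is strictly dominated by a2, so Player I never plays it.
On the remaining 2×2 (a2, a3 vs 1, 2):
Let Player I play a2 with probability p. Expected payoff against 1: 0p + 2(1−p) = −2p + 2; against 2: 2p + (-3)(1−p) = 5p − 3.
Setting these equal: −2p + 2 = 5p − 3 ⇒ −7p = -5 ⇒ p = 5/7, and the value is (-2)·(5/7) + 2 = 4/7.
For Player II: with q = P(1), equating a2's and a3's payoffs gives −2q + 2 = 5q − 3 ⇒ q = 5/7.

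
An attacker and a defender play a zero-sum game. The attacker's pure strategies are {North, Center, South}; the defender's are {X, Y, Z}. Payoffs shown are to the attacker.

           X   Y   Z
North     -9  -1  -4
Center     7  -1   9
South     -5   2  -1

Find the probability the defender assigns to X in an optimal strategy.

Row minima: North → -9, Center → -1, South → -5; maximin = -1.
Column maxima: X → 7, Y → 2, Z → 9; minimax = 2.
-1 ≠ 2, so there is no saddle point; optimal play is mixed.
North is strictly dominated by South, so the attacker never plays it.
Z is strictly dominated by X (it gives the attacker strictly more in every row), so the defender never plays it.
On the remaining 2×2 (Center, South vs X, Y):
Let the attacker play Center with probability p. Expected payoff against X: 7p + (-5)(1−p) = 12p − 5; against Y: (-1)p + 2(1−p) = −3p + 2.
Setting these equal: 12p − 5 = −3p + 2 ⇒ 15p = 7 ⇒ p = 7/15, and the value is (12)·(7/15) − 5 = 3/5.
For the defender: with q = P(X), equating Center's and South's payoffs gives 8q − 1 = −7q + 2 ⇒ q = 1/5.

1/5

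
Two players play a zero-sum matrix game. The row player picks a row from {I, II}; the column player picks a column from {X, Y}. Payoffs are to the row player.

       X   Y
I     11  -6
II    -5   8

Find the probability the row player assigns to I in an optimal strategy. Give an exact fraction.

Row minima: I → -6, II → -5; maximin = -5.
Column maxima: X → 11, Y → 8; minimax = 8.
-5 ≠ 8, so there is no saddle point; optimal play is mixed.
Let the row player play I with probability p. Expected payoff against X: 11p + (-5)(1−p) = 16p − 5; against Y: (-6)p + 8(1−p) = −14p + 8.
Setting these equal: 16p − 5 = −14p + 8 ⇒ 30p = 13 ⇒ p = 13/30, and the value is (16)·(13/30) − 5 = 29/15.
For the column player: with q = P(X), equating I's and II's payoffs gives 17q − 6 = −13q + 8 ⇒ q = 7/15.

13/30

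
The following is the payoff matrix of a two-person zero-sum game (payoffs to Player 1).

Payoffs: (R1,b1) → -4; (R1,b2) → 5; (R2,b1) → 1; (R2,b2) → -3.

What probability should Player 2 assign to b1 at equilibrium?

Row minima: R1 → -4, R2 → -3; maximin = -3.
Column maxima: b1 → 1, b2 → 5; minimax = 1.
-3 ≠ 1, so there is no saddle point; optimal play is mixed.
Let Player 1 play R1 with probability p. Expected payoff against b1: (-4)p + 1(1−p) = −5p + 1; against b2: 5p + (-3)(1−p) = 8p − 3.
Setting these equal: −5p + 1 = 8p − 3 ⇒ −13p = -4 ⇒ p = 4/13, and the value is (-5)·(4/13) + 1 = -7/13.
For Player 2: with q = P(b1), equating R1's and R2's payoffs gives −9q + 5 = 4q − 3 ⇒ q = 8/13.

8/13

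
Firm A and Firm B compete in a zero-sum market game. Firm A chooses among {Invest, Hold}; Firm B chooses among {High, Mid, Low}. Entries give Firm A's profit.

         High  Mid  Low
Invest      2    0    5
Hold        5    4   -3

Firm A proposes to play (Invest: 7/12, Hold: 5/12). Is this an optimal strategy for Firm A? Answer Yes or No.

Yes

Against High this mix gives (7/12)·2 + (5/12)·5 = 13/4.
Against Mid this mix gives (7/12)·0 + (5/12)·4 = 5/3.
Against Low this mix gives (7/12)·5 + (5/12)·(-3) = 5/3.
All of Firm B's active replies (Mid, Low) yield 5/3, and no column does worse for Firm A. The mix makes Firm B indifferent and guarantees 5/3, so it is optimal.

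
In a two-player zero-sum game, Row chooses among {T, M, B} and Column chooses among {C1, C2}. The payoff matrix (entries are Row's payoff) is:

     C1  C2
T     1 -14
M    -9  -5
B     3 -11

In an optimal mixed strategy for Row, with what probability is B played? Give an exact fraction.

2/9

Row minima: T → -14, M → -9, B → -11; maximin = -9.
Column maxima: C1 → 3, C2 → -5; minimax = -5.
-9 ≠ -5, so there is no saddle point; optimal play is mixed.
T is strictly dominated by B, so Row never plays it.
On the remaining 2×2 (M, B vs C1, C2):
Let Row play M with probability p. Expected payoff against C1: (-9)p + 3(1−p) = −12p + 3; against C2: (-5)p + (-11)(1−p) = 6p − 11.
Setting these equal: −12p + 3 = 6p − 11 ⇒ −18p = -14 ⇒ p = 7/9, and the value is (-12)·(7/9) + 3 = -19/3.
For Column: with q = P(C1), equating M's and B's payoffs gives −4q − 5 = 14q − 11 ⇒ q = 1/3.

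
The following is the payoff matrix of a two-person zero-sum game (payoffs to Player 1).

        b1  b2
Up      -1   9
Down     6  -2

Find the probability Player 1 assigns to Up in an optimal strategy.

4/9

Row minima: Up → -1, Down → -2; maximin = -1.
Column maxima: b1 → 6, b2 → 9; minimax = 6.
-1 ≠ 6, so there is no saddle point; optimal play is mixed.
Let Player 1 play Up with probability p. Expected payoff against b1: (-1)p + 6(1−p) = −7p + 6; against b2: 9p + (-2)(1−p) = 11p − 2.
Setting these equal: −7p + 6 = 11p − 2 ⇒ −18p = -8 ⇒ p = 4/9, and the value is (-7)·(4/9) + 6 = 26/9.
For Player 2: with q = P(b1), equating Up's and Down's payoffs gives −10q + 9 = 8q − 2 ⇒ q = 11/18.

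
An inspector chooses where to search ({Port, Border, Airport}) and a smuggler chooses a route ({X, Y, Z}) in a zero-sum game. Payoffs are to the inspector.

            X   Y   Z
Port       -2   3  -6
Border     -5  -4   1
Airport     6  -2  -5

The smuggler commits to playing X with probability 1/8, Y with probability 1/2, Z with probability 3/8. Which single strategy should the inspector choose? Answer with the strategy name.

Port

Expected payoff of Port: (1/8)·(-2) + (1/2)·3 + (3/8)·(-6) = -1.
Expected payoff of Border: (1/8)·(-5) + (1/2)·(-4) + (3/8)·1 = -9/4.
Expected payoff of Airport: (1/8)·6 + (1/2)·(-2) + (3/8)·(-5) = -17/8.
The largest is -1, so the inspector's best response is Port.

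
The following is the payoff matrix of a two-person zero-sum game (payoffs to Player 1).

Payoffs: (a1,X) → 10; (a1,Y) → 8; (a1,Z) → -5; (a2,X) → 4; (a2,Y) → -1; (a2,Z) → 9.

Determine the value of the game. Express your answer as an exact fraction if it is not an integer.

Row minima: a1 → -5, a2 → -1; maximin = -1.
Column maxima: X → 10, Y → 8, Z → 9; minimax = 8.
-1 ≠ 8, so there is no saddle point; optimal play is mixed.
X is strictly dominated by Y (it gives Player 1 strictly more in every row), so Player 2 never plays it.
On the remaining 2×2 (a1, a2 vs Y, Z):
Let Player 1 play a1 with probability p. Expected payoff against Y: 8p + (-1)(1−p) = 9p − 1; against Z: (-5)p + 9(1−p) = −14p + 9.
Setting these equal: 9p − 1 = −14p + 9 ⇒ 23p = 10 ⇒ p = 10/23, and the value is (9)·(10/23) − 1 = 67/23.
For Player 2: with q = P(Y), equating a1's and a2's payoffs gives 13q − 5 = −10q + 9 ⇒ q = 14/23.

67/23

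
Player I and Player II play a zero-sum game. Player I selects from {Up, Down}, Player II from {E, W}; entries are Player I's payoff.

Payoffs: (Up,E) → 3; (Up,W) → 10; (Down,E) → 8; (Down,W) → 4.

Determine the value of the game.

Row minima: Up → 3, Down → 4; maximin = 4.
Column maxima: E → 8, W → 10; minimax = 8.
4 ≠ 8, so there is no saddle point; optimal play is mixed.
Let Player I play Up with probability p. Expected payoff against E: 3p + 8(1−p) = −5p + 8; against W: 10p + 4(1−p) = 6p + 4.
Setting these equal: −5p + 8 = 6p + 4 ⇒ −11p = -4 ⇒ p = 4/11, and the value is (-5)·(4/11) + 8 = 68/11.
For Player II: with q = P(E), equating Up's and Down's payoffs gives −7q + 10 = 4q + 4 ⇒ q = 6/11.

68/11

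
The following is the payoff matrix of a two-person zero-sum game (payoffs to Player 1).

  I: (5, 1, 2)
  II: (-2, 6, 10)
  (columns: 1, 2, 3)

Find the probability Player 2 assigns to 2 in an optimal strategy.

7/12

Row minima: I → 1, II → -2; maximin = 1.
Column maxima: 1 → 5, 2 → 6, 3 → 10; minimax = 5.
1 ≠ 5, so there is no saddle point; optimal play is mixed.
3 is strictly dominated by 2 (it gives Player 1 strictly more in every row), so Player 2 never plays it.
On the remaining 2×2 (I, II vs 1, 2):
Let Player 1 play I with probability p. Expected payoff against 1: 5p + (-2)(1−p) = 7p − 2; against 2: 1p + 6(1−p) = −5p + 6.
Setting these equal: 7p − 2 = −5p + 6 ⇒ 12p = 8 ⇒ p = 2/3, and the value is (7)·(2/3) − 2 = 8/3.
For Player 2: with q = P(1), equating I's and II's payoffs gives 4q + 1 = −8q + 6 ⇒ q = 5/12.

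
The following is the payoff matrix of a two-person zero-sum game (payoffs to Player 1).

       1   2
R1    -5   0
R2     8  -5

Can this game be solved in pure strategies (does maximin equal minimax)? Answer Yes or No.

Row minima: R1 → -5, R2 → -5; maximin = -5.
Column maxima: 1 → 8, 2 → 0; minimax = 0.
-5 ≠ 0, so no pure-strategy equilibrium exists.

No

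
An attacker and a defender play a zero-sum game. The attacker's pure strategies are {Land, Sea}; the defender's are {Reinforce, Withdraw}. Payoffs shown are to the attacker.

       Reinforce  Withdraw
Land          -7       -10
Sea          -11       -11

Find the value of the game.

Row minima: Land → -10, Sea → -11; maximin = -10.
Column maxima: Reinforce → -7, Withdraw → -10; minimax = -10.
Since maximin = minimax = -10, there is a saddle point and the value is -10.

-10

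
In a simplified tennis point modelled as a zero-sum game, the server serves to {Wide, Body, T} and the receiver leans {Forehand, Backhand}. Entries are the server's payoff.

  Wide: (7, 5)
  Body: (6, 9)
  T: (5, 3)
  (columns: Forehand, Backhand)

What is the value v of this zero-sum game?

Row minima: Wide → 5, Body → 6, T → 3; maximin = 6.
Column maxima: Forehand → 7, Backhand → 9; minimax = 7.
6 ≠ 7, so there is no saddle point; optimal play is mixed.
T is strictly dominated by Wide, so the server never plays it.
On the remaining 2×2 (Wide, Body vs Forehand, Backhand):
Let the server play Wide with probability p. Expected payoff against Forehand: 7p + 6(1−p) = p + 6; against Backhand: 5p + 9(1−p) = −4p + 9.
Setting these equal: p + 6 = −4p + 9 ⇒ 5p = 3 ⇒ p = 3/5, and the value is (1)·(3/5) + 6 = 33/5.
For the receiver: with q = P(Forehand), equating Wide's and Body's payoffs gives 2q + 5 = −3q + 9 ⇒ q = 4/5.

33/5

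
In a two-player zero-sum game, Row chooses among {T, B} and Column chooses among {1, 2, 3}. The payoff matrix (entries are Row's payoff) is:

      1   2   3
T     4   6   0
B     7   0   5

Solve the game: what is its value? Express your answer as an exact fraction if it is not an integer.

30/11

Row minima: T → 0, B → 0; maximin = 0.
Column maxima: 1 → 7, 2 → 6, 3 → 5; minimax = 5.
0 ≠ 5, so there is no saddle point; optimal play is mixed.
1 is strictly dominated by 3 (it gives Row strictly more in every row), so Column never plays it.
On the remaining 2×2 (T, B vs 2, 3):
Let Row play T with probability p. Expected payoff against 2: 6p + 0(1−p) = 6p; against 3: 0p + 5(1−p) = −5p + 5.
Setting these equal: 6p = −5p + 5 ⇒ 11p = 5 ⇒ p = 5/11, and the value is (6)·(5/11) = 30/11.
For Column: with q = P(2), equating T's and B's payoffs gives 6q = −5q + 5 ⇒ q = 5/11.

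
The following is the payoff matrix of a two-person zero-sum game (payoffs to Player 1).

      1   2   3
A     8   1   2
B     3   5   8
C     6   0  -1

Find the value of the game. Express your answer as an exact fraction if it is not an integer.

37/9

Row minima: A → 1, B → 3, C → -1; maximin = 3.
Column maxima: 1 → 8, 2 → 5, 3 → 8; minimax = 5.
3 ≠ 5, so there is no saddle point; optimal play is mixed.
C is strictly dominated by A, so Player 1 never plays it.
With C eliminated, 3 is strictly dominated by 2 (it gives Player 1 strictly more in every remaining row), so Player 2 never plays it.
On the remaining 2×2 (A, B vs 1, 2):
Let Player 1 play A with probability p. Expected payoff against 1: 8p + 3(1−p) = 5p + 3; against 2: 1p + 5(1−p) = −4p + 5.
Setting these equal: 5p + 3 = −4p + 5 ⇒ 9p = 2 ⇒ p = 2/9, and the value is (5)·(2/9) + 3 = 37/9.
For Player 2: with q = P(1), equating A's and B's payoffs gives 7q + 1 = −2q + 5 ⇒ q = 4/9.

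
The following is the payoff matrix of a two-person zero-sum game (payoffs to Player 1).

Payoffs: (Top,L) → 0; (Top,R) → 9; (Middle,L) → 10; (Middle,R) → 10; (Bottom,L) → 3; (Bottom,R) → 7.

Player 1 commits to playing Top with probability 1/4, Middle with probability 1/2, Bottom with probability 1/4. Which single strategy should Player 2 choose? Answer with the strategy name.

L

If Player 2 plays L, Player 1's expected payoff is (1/4)·0 + (1/2)·10 + (1/4)·3 = 23/4.
If Player 2 plays R, Player 1's expected payoff is (1/4)·9 + (1/2)·10 + (1/4)·7 = 9.
Player 2 minimizes Player 1's payoff; the smallest is 23/4, so the best response is L.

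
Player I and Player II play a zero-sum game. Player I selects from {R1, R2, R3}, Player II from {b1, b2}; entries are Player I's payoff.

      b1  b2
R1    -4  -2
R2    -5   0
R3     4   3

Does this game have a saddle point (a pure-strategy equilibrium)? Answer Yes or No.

Row minima: R1 → -4, R2 → -5, R3 → 3; maximin = 3.
Column maxima: b1 → 4, b2 → 3; minimax = 3.
maximin = minimax = 3, so a saddle point exists.

Yes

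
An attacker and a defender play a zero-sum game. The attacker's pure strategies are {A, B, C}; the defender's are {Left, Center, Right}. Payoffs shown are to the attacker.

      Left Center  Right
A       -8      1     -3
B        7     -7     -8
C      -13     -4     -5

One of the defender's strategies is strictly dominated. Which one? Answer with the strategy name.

Right holds the attacker's payoff strictly below Center in every row: -3 < 1, -8 < -7, -5 < -4.
So Center is strictly dominated for the defender.

Center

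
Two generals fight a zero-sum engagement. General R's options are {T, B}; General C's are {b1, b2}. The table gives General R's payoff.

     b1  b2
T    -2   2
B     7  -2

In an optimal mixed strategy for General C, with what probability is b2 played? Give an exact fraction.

Row minima: T → -2, B → -2; maximin = -2.
Column maxima: b1 → 7, b2 → 2; minimax = 2.
-2 ≠ 2, so there is no saddle point; optimal play is mixed.
Let General R play T with probability p. Expected payoff against b1: (-2)p + 7(1−p) = −9p + 7; against b2: 2p + (-2)(1−p) = 4p − 2.
Setting these equal: −9p + 7 = 4p − 2 ⇒ −13p = -9 ⇒ p = 9/13, and the value is (-9)·(9/13) + 7 = 10/13.
For General C: with q = P(b1), equating T's and B's payoffs gives −4q + 2 = 9q − 2 ⇒ q = 4/13.

9/13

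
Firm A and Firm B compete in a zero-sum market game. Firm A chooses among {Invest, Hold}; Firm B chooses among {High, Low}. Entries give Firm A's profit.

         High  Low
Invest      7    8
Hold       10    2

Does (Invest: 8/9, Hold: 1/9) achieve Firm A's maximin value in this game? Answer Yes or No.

Against High this mix gives (8/9)·7 + (1/9)·10 = 22/3.
Against Low this mix gives (8/9)·8 + (1/9)·2 = 22/3.
All of Firm B's active replies (High, Low) yield 22/3, and no column does worse for Firm A. The mix makes Firm B indifferent and guarantees 22/3, so it is optimal.

Yes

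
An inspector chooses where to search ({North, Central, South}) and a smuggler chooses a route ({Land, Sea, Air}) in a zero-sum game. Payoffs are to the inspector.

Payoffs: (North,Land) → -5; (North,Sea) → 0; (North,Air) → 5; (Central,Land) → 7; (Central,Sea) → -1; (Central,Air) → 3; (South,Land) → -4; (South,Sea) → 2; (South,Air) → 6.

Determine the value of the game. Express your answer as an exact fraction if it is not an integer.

5/7

Row minima: North → -5, Central → -1, South → -4; maximin = -1.
Column maxima: Land → 7, Sea → 2, Air → 6; minimax = 2.
-1 ≠ 2, so there is no saddle point; optimal play is mixed.
North is strictly dominated by South, so the inspector never plays it.
Air is strictly dominated by Sea (it gives the inspector strictly more in every row), so the smuggler never plays it.
On the remaining 2×2 (Central, South vs Land, Sea):
Let the inspector play Central with probability p. Expected payoff against Land: 7p + (-4)(1−p) = 11p − 4; against Sea: (-1)p + 2(1−p) = −3p + 2.
Setting these equal: 11p − 4 = −3p + 2 ⇒ 14p = 6 ⇒ p = 3/7, and the value is (11)·(3/7) − 4 = 5/7.
For the smuggler: with q = P(Land), equating Central's and South's payoffs gives 8q − 1 = −6q + 2 ⇒ q = 3/14.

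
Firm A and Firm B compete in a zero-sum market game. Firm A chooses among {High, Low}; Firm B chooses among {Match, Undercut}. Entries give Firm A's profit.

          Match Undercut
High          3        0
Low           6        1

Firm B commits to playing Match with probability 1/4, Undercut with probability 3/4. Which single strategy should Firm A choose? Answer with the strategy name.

Expected payoff of High: (1/4)·3 + (3/4)·0 = 3/4.
Expected payoff of Low: (1/4)·6 + (3/4)·1 = 9/4.
The largest is 9/4, so Firm A's best response is Low.

Low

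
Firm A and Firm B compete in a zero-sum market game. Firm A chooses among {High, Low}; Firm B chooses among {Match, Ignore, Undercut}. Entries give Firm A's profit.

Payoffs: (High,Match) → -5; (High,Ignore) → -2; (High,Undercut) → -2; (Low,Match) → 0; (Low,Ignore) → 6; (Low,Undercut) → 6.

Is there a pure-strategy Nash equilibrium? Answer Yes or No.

Yes

Row minima: High → -5, Low → 0; maximin = 0.
Column maxima: Match → 0, Ignore → 6, Undercut → 6; minimax = 0.
maximin = minimax = 0, so a saddle point exists.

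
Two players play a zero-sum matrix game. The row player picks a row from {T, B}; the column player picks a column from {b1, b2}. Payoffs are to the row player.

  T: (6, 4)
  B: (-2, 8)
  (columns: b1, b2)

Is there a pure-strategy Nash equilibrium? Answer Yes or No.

No

Row minima: T → 4, B → -2; maximin = 4.
Column maxima: b1 → 6, b2 → 8; minimax = 6.
4 ≠ 6, so no pure-strategy equilibrium exists.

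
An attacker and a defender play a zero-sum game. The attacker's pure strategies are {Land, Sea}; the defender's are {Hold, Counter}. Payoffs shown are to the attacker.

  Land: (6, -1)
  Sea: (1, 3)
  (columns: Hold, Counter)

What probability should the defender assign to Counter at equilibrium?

5/9

Row minima: Land → -1, Sea → 1; maximin = 1.
Column maxima: Hold → 6, Counter → 3; minimax = 3.
1 ≠ 3, so there is no saddle point; optimal play is mixed.
Let the attacker play Land with probability p. Expected payoff against Hold: 6p + 1(1−p) = 5p + 1; against Counter: (-1)p + 3(1−p) = −4p + 3.
Setting these equal: 5p + 1 = −4p + 3 ⇒ 9p = 2 ⇒ p = 2/9, and the value is (5)·(2/9) + 1 = 19/9.
For the defender: with q = P(Hold), equating Land's and Sea's payoffs gives 7q − 1 = −2q + 3 ⇒ q = 4/9.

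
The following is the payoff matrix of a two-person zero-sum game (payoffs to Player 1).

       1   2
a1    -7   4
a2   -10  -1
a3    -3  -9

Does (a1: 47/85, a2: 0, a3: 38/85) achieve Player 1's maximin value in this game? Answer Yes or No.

Against 1 this mix gives (47/85)·(-7) + (38/85)·(-3) = -443/85.
Against 2 this mix gives (47/85)·4 + (38/85)·(-9) = -154/85.
Player 2 will play 1, holding Player 1 to -443/85. Shifting weight toward the row that does better against 1 would raise this floor (the equalizing mix achieves -75/17 against both 1 and 2), so the proposed strategy is not optimal.

No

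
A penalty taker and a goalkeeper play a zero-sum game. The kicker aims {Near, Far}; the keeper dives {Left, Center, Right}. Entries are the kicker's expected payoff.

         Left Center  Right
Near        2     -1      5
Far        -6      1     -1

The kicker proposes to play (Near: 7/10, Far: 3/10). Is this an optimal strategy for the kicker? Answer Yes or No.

Yes

Against Left this mix gives (7/10)·2 + (3/10)·(-6) = -2/5.
Against Center this mix gives (7/10)·(-1) + (3/10)·1 = -2/5.
Against Right this mix gives (7/10)·5 + (3/10)·(-1) = 16/5.
All of the keeper's active replies (Left, Center) yield -2/5, and no column does worse for the kicker. The mix makes the keeper indifferent and guarantees -2/5, so it is optimal.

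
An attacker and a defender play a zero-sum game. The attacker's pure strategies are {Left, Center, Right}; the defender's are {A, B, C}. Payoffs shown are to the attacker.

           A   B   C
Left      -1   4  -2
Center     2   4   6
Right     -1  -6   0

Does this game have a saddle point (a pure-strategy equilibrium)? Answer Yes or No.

Yes

Row minima: Left → -2, Center → 2, Right → -6; maximin = 2.
Column maxima: A → 2, B → 4, C → 6; minimax = 2.
maximin = minimax = 2, so a saddle point exists.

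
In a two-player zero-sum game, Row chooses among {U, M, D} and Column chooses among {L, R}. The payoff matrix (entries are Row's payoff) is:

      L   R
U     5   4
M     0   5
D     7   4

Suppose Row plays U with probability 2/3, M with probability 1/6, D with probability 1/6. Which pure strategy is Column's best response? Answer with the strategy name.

If Column plays L, Row's expected payoff is (2/3)·5 + (1/6)·0 + (1/6)·7 = 9/2.
If Column plays R, Row's expected payoff is (2/3)·4 + (1/6)·5 + (1/6)·4 = 25/6.
Column minimizes Row's payoff; the smallest is 25/6, so the best response is R.

R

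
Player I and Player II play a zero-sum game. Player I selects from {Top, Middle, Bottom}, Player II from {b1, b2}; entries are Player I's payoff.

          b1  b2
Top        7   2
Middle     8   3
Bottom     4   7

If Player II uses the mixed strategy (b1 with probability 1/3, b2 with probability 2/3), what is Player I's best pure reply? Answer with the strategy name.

Bottom

Expected payoff of Top: (1/3)·7 + (2/3)·2 = 11/3.
Expected payoff of Middle: (1/3)·8 + (2/3)·3 = 14/3.
Expected payoff of Bottom: (1/3)·4 + (2/3)·7 = 6.
The largest is 6, so Player I's best response is Bottom.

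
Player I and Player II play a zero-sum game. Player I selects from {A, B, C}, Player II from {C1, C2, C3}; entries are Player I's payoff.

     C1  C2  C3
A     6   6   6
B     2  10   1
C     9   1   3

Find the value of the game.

6

Row minima: A → 6, B → 1, C → 1; maximin = 6.
Column maxima: C1 → 9, C2 → 10, C3 → 6; minimax = 6.
Since maximin = minimax = 6, there is a saddle point and the value is 6.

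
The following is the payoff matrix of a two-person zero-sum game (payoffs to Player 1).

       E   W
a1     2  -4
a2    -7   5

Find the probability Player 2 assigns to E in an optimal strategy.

1/2

Row minima: a1 → -4, a2 → -7; maximin = -4.
Column maxima: E → 2, W → 5; minimax = 2.
-4 ≠ 2, so there is no saddle point; optimal play is mixed.
Let Player 1 play a1 with probability p. Expected payoff against E: 2p + (-7)(1−p) = 9p − 7; against W: (-4)p + 5(1−p) = −9p + 5.
Setting these equal: 9p − 7 = −9p + 5 ⇒ 18p = 12 ⇒ p = 2/3, and the value is (9)·(2/3) − 7 = -1.
For Player 2: with q = P(E), equating a1's and a2's payoffs gives 6q − 4 = −12q + 5 ⇒ q = 1/2.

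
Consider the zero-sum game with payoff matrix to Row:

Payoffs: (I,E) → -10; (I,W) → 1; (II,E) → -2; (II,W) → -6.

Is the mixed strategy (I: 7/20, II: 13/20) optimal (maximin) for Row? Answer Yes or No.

Against E this mix gives (7/20)·(-10) + (13/20)·(-2) = -24/5.
Against W this mix gives (7/20)·1 + (13/20)·(-6) = -71/20.
Column will play E, holding Row to -24/5. Shifting weight toward the row that does better against E would raise this floor (the equalizing mix achieves -62/15 against both E and W), so the proposed strategy is not optimal.

No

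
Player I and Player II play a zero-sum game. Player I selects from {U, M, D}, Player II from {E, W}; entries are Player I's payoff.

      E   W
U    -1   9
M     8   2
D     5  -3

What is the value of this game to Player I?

37/8

Row minima: U → -1, M → 2, D → -3; maximin = 2.
Column maxima: E → 8, W → 9; minimax = 8.
2 ≠ 8, so there is no saddle point; optimal play is mixed.
D is strictly dominated by M, so Player I never plays it.
On the remaining 2×2 (U, M vs E, W):
Let Player I play U with probability p. Expected payoff against E: (-1)p + 8(1−p) = −9p + 8; against W: 9p + 2(1−p) = 7p + 2.
Setting these equal: −9p + 8 = 7p + 2 ⇒ −16p = -6 ⇒ p = 3/8, and the value is (-9)·(3/8) + 8 = 37/8.
For Player II: with q = P(E), equating U's and M's payoffs gives −10q + 9 = 6q + 2 ⇒ q = 7/16.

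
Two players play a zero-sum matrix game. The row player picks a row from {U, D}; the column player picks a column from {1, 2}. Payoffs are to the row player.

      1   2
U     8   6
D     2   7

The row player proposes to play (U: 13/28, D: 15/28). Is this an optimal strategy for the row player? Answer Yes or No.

Against 1 this mix gives (13/28)·8 + (15/28)·2 = 67/14.
Against 2 this mix gives (13/28)·6 + (15/28)·7 = 183/28.
The column player will play 1, holding the row player to 67/14. Shifting weight toward the row that does better against 1 would raise this floor (the equalizing mix achieves 44/7 against both 1 and 2), so the proposed strategy is not optimal.

No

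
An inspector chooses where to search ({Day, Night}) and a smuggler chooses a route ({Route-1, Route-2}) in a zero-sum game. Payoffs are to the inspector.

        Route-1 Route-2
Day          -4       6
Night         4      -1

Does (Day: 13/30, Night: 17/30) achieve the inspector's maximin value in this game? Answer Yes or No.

No

Against Route-1 this mix gives (13/30)·(-4) + (17/30)·4 = 8/15.
Against Route-2 this mix gives (13/30)·6 + (17/30)·(-1) = 61/30.
The smuggler will play Route-1, holding the inspector to 8/15. Shifting weight toward the row that does better against Route-1 would raise this floor (the equalizing mix achieves 4/3 against both Route-1 and Route-2), so the proposed strategy is not optimal.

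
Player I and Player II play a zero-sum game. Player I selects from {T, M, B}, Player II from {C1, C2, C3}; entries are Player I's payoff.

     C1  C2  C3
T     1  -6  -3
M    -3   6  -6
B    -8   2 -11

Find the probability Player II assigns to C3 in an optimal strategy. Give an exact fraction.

Row minima: T → -6, M → -6, B → -11; maximin = -6.
Column maxima: C1 → 1, C2 → 6, C3 → -3; minimax = -3.
-6 ≠ -3, so there is no saddle point; optimal play is mixed.
B is strictly dominated by M, so Player I never plays it.
C1 is strictly dominated by C3 (it gives Player I strictly more in every row), so Player II never plays it.
On the remaining 2×2 (T, M vs C2, C3):
Let Player I play T with probability p. Expected payoff against C2: (-6)p + 6(1−p) = −12p + 6; against C3: (-3)p + (-6)(1−p) = 3p − 6.
Setting these equal: −12p + 6 = 3p − 6 ⇒ −15p = -12 ⇒ p = 4/5, and the value is (-12)·(4/5) + 6 = -18/5.
For Player II: with q = P(C2), equating T's and M's payoffs gives −3q − 3 = 12q − 6 ⇒ q = 1/5.

4/5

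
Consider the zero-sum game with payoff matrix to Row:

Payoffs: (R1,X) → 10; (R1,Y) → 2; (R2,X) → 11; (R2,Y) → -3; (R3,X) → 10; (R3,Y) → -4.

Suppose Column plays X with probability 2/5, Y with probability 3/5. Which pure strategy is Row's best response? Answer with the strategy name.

R1

Expected payoff of R1: (2/5)·10 + (3/5)·2 = 26/5.
Expected payoff of R2: (2/5)·11 + (3/5)·(-3) = 13/5.
Expected payoff of R3: (2/5)·10 + (3/5)·(-4) = 8/5.
The largest is 26/5, so Row's best response is R1.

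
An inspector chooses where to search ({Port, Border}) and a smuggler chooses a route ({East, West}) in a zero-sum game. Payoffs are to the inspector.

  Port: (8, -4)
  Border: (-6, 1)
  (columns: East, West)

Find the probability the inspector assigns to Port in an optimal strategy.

7/19

Row minima: Port → -4, Border → -6; maximin = -4.
Column maxima: East → 8, West → 1; minimax = 1.
-4 ≠ 1, so there is no saddle point; optimal play is mixed.
Let the inspector play Port with probability p. Expected payoff against East: 8p + (-6)(1−p) = 14p − 6; against West: (-4)p + 1(1−p) = −5p + 1.
Setting these equal: 14p − 6 = −5p + 1 ⇒ 19p = 7 ⇒ p = 7/19, and the value is (14)·(7/19) − 6 = -16/19.
For the smuggler: with q = P(East), equating Port's and Border's payoffs gives 12q − 4 = −7q + 1 ⇒ q = 5/19.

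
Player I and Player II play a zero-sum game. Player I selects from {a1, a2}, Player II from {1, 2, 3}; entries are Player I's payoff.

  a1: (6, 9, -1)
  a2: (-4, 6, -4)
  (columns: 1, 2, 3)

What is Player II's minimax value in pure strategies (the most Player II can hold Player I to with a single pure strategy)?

Column maxima: 1 → 6, 2 → 9, 3 → -1.
The smallest of these is -1.

-1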